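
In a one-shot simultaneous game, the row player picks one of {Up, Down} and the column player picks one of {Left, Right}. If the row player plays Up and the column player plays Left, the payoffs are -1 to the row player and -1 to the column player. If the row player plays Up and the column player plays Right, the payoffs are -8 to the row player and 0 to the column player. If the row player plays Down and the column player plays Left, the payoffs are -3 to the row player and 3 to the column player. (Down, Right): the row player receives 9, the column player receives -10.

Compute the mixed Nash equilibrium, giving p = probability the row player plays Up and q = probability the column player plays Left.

p = 13/14, q = 17/19

Set the column player's expected payoff from Left equal to that from Right:
  the column player's payoff to Left: p·(-1) + (1−p)·3 = -4p + 3
  the column player's payoff to Right: p·0 + (1−p)·(-10) = 10p - 10
  -4p + 3 = 10p - 10  ⇒  -14p = -13  ⇒  p = 13/14.
Set the row player's expected payoff from Up equal to that from Down:
  the row player's payoff from Up: q·(-1) + (1−q)·(-8) = 7q - 8
  the row player's payoff from Down: q·(-3) + (1−q)·9 = -12q + 9
  7q - 8 = -12q + 9  ⇒  19q = 17  ⇒  q = 17/19.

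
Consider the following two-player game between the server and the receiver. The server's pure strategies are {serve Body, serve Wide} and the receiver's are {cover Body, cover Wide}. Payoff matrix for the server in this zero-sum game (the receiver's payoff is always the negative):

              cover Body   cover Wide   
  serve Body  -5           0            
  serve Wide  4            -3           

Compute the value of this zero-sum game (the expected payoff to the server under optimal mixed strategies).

The server's indifference between serve Body and serve Wide determines the receiver's mixing probability q:
  the server's expected payoff from serve Body: q·(-5) + (1−q)·0 = -5q
  the server's expected payoff from serve Wide: q·4 + (1−q)·(-3) = 7q - 3
  -5q = 7q - 3  ⇒  -12q = -3  ⇒  q = 1/4.
The value is the server's expected payoff against this mix (using serve Body): (1/4)·(-5) + (3/4)·0 = -5/4.

v = -5/4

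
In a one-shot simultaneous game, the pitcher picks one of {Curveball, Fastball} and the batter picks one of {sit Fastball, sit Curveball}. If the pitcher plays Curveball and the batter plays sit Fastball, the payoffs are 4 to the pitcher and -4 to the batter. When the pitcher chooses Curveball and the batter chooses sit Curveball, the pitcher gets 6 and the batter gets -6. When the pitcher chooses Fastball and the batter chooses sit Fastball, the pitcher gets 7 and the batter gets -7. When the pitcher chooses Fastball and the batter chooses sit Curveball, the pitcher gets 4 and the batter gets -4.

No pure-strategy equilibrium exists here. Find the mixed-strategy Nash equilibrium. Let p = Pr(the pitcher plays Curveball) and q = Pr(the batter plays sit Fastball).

p = 3/5, q = 2/5

The pitcher's mix must leave the batter indifferent between sit Fastball and sit Curveball.
  the batter's payoff to sit Fastball: p·(-4) + (1−p)·(-7) = 3p - 7
  the batter's payoff to sit Curveball: p·(-6) + (1−p)·(-4) = -2p - 4
  3p - 7 = -2p - 4  ⇒  5p = 3  ⇒  p = 3/5.
Set the pitcher's expected payoff from Curveball equal to that from Fastball:
  the pitcher's payoff from Curveball: q·4 + (1−q)·6 = -2q + 6
  the pitcher's payoff from Fastball: q·7 + (1−q)·4 = 3q + 4
  -2q + 6 = 3q + 4  ⇒  -5q = -2  ⇒  q = 2/5.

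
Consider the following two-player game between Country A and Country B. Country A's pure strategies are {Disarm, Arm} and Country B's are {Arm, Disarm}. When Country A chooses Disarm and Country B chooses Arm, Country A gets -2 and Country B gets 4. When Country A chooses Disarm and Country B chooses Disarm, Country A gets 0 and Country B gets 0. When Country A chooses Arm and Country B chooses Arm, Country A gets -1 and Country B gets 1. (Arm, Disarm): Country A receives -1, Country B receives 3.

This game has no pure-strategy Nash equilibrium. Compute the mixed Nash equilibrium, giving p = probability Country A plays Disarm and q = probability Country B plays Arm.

Set Country B's expected payoff from Arm equal to that from Disarm:
  Country B's payoff to Arm: p·4 + (1−p)·1 = 3p + 1
  Country B's payoff to Disarm: p·0 + (1−p)·3 = -3p + 3
  3p + 1 = -3p + 3  ⇒  6p = 2  ⇒  p = 1/3.
For Country A to be willing to mix, Country A must be indifferent between Disarm and Arm, which pins down Country B's mix.
  Country A's payoff from Disarm: q·(-2) + (1−q)·0 = -2q
  Country A's payoff from Arm: q·(-1) + (1−q)·(-1) = -1
  -2q = -1  ⇒  -2q = -1  ⇒  q = 1/2.

p = 1/3, q = 1/2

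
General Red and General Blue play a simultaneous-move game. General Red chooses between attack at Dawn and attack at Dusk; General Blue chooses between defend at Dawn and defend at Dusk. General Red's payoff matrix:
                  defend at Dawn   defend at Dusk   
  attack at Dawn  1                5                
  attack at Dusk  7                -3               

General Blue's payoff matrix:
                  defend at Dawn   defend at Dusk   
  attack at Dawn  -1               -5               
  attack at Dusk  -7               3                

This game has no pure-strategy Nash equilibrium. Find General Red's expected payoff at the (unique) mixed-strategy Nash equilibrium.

19/7

For General Red to be willing to mix, General Red must be indifferent between attack at Dawn and attack at Dusk, which pins down General Blue's mix.
  General Red's payoff from attack at Dawn: q·1 + (1−q)·5 = -4q + 5
  General Red's payoff from attack at Dusk: q·7 + (1−q)·(-3) = 10q - 3
  -4q + 5 = 10q - 3  ⇒  -14q = -8  ⇒  q = 4/7.
At equilibrium General Red is indifferent across rows, so General Red's payoff equals the payoff from attack at Dawn: (4/7)·1 + (3/7)·5 = 19/7.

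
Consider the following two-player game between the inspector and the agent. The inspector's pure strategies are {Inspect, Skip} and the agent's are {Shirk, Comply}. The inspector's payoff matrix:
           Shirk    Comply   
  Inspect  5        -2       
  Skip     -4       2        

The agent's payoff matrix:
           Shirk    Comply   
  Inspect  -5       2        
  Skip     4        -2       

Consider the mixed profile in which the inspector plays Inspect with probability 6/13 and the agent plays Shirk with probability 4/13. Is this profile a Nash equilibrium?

Yes

Check the agent's indifference given the inspector's mix p = 6/13:
  payoff from Shirk = -2/13; payoff from Comply = -2/13 — equal.
Check the inspector's indifference given the agent's mix q = 4/13:
  payoff from Inspect = 2/13; payoff from Skip = 2/13 — equal.
Both players are indifferent, so neither can profitably deviate.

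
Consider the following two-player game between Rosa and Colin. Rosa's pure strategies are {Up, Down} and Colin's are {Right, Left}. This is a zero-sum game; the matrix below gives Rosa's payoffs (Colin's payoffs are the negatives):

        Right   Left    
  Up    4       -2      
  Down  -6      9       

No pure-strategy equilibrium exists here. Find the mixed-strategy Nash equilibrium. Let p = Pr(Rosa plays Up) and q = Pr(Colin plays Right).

p = 5/7, q = 11/21

Set Colin's expected payoff from Right equal to that from Left:
  Colin's expected payoff from Right: p·(-4) + (1−p)·6 = -10p + 6
  Colin's expected payoff from Left: p·2 + (1−p)·(-9) = 11p - 9
  -10p + 6 = 11p - 9  ⇒  -21p = -15  ⇒  p = 5/7.
Colin's mix must leave Rosa indifferent between Up and Down.
  Rosa's payoff to Up: q·4 + (1−q)·(-2) = 6q - 2
  Rosa's payoff to Down: q·(-6) + (1−q)·9 = -15q + 9
  6q - 2 = -15q + 9  ⇒  21q = 11  ⇒  q = 11/21.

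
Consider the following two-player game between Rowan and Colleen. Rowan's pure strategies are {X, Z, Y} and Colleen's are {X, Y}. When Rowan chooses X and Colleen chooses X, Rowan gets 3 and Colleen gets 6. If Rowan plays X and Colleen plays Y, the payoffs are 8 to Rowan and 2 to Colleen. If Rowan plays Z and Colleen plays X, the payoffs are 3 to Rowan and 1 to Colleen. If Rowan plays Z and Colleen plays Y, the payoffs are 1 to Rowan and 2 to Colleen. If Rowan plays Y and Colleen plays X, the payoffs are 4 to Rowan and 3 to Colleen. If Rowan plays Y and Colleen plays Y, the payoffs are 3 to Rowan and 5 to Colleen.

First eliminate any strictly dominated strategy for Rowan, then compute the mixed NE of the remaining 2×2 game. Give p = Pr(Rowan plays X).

Rowan's strategy Z is strictly dominated by Y: 4 > 3 and 3 > 1. Eliminate Z.
Rowan's mix must leave Colleen indifferent between X and Y.
  Colleen's payoff from X: p·6 + (1−p)·3 = 3p + 3
  Colleen's payoff from Y: p·2 + (1−p)·5 = -3p + 5
  3p + 3 = -3p + 5  ⇒  6p = 2  ⇒  p = 1/3.

p = 1/3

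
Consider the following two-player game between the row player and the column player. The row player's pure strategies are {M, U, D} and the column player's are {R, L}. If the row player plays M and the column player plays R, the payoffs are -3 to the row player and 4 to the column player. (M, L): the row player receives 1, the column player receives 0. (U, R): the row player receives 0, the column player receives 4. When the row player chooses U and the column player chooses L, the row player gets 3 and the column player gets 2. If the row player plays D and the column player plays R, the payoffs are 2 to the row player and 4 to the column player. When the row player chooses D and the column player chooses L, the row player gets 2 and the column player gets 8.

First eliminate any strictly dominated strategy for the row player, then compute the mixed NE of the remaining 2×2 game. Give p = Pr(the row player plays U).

p = 2/3

The row player's strategy M is strictly dominated by U: 0 > -3 and 3 > 1. Eliminate M.
The column player's indifference between R and L determines the row player's mixing probability p:
  the column player's payoff from R: p·4 + (1−p)·4 = 4
  the column player's payoff from L: p·2 + (1−p)·8 = -6p + 8
  4 = -6p + 8  ⇒  6p = 4  ⇒  p = 2/3.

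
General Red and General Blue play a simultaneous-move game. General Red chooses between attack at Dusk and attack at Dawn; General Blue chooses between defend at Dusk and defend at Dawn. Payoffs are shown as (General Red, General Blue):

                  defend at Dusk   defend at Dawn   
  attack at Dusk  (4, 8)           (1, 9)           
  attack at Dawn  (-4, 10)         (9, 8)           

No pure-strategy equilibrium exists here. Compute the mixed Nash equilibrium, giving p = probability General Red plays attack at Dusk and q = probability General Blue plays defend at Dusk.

In a mixed equilibrium General Blue is indifferent between defend at Dusk and defend at Dawn; this condition fixes p.
  General Blue's expected payoff from defend at Dusk: p·8 + (1−p)·10 = -2p + 10
  General Blue's expected payoff from defend at Dawn: p·9 + (1−p)·8 = p + 8
  -2p + 10 = p + 8  ⇒  -3p = -2  ⇒  p = 2/3.
In a mixed equilibrium General Red is indifferent between attack at Dusk and attack at Dawn; this condition fixes q.
  General Red's payoff from attack at Dusk: q·4 + (1−q)·1 = 3q + 1
  General Red's payoff from attack at Dawn: q·(-4) + (1−q)·9 = -13q + 9
  3q + 1 = -13q + 9  ⇒  16q = 8  ⇒  q = 1/2.

p = 2/3, q = 1/2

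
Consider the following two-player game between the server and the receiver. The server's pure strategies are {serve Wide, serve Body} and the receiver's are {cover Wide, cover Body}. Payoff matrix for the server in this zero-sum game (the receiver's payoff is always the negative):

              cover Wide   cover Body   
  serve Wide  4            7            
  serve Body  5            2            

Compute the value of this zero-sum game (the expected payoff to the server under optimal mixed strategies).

For the server to be willing to mix, the server must be indifferent between serve Wide and serve Body, which pins down the receiver's mix.
  the server's payoff from serve Wide: q·4 + (1−q)·7 = -3q + 7
  the server's payoff from serve Body: q·5 + (1−q)·2 = 3q + 2
  -3q + 7 = 3q + 2  ⇒  -6q = -5  ⇒  q = 5/6.
The value is the server's expected payoff against this mix (using serve Wide): (5/6)·4 + (1/6)·7 = 9/2.

v = 9/2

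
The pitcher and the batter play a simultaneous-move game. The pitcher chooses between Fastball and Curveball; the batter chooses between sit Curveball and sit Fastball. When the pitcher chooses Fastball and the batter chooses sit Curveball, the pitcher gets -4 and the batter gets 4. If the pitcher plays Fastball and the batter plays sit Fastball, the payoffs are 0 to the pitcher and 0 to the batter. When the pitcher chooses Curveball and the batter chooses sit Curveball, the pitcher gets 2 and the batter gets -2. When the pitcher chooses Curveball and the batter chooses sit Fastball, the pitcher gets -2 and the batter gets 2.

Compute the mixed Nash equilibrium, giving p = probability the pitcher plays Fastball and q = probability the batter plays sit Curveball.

p = 1/2, q = 1/4

For the batter to be willing to mix, the batter must be indifferent between sit Curveball and sit Fastball, which pins down the pitcher's mix.
  the batter's expected payoff from sit Curveball: p·4 + (1−p)·(-2) = 6p - 2
  the batter's expected payoff from sit Fastball: p·0 + (1−p)·2 = -2p + 2
  6p - 2 = -2p + 2  ⇒  8p = 4  ⇒  p = 1/2.
Set the pitcher's expected payoff from Fastball equal to that from Curveball:
  the pitcher's payoff from Fastball: q·(-4) + (1−q)·0 = -4q
  the pitcher's payoff from Curveball: q·2 + (1−q)·(-2) = 4q - 2
  -4q = 4q - 2  ⇒  -8q = -2  ⇒  q = 1/4.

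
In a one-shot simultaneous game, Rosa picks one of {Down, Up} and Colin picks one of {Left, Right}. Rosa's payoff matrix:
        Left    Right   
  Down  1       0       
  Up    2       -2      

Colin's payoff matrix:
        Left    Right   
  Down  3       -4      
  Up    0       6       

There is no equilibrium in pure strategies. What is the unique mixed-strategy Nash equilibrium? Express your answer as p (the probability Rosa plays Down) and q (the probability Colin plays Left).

For Colin to be willing to mix, Colin must be indifferent between Left and Right, which pins down Rosa's mix.
  Colin's payoff to Left: p·3 + (1−p)·0 = 3p
  Colin's payoff to Right: p·(-4) + (1−p)·6 = -10p + 6
  3p = -10p + 6  ⇒  13p = 6  ⇒  p = 6/13.
In a mixed equilibrium Rosa is indifferent between Down and Up; this condition fixes q.
  Rosa's expected payoff from Down: q·1 + (1−q)·0 = q
  Rosa's expected payoff from Up: q·2 + (1−q)·(-2) = 4q - 2
  q = 4q - 2  ⇒  -3q = -2  ⇒  q = 2/3.

p = 6/13, q = 2/3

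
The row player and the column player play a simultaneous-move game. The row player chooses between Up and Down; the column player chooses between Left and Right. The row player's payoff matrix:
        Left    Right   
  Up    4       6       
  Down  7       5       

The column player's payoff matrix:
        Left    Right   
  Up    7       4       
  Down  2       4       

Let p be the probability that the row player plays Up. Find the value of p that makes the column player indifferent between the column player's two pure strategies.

p = 2/5

The column player's indifference between Left and Right determines the row player's mixing probability p:
  the column player's payoff from Left: p·7 + (1−p)·2 = 5p + 2
  the column player's payoff from Right: p·4 + (1−p)·4 = 4
  5p + 2 = 4  ⇒  5p = 2  ⇒  p = 2/5.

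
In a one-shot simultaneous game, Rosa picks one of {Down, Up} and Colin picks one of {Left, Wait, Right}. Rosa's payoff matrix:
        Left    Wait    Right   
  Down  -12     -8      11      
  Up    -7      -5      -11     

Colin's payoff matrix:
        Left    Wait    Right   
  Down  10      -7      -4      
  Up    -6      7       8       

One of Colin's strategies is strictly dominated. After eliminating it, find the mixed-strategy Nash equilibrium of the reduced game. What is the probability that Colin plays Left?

Colin's strategy Wait is strictly dominated by Right: -4 > -7 and 8 > 7. Eliminate Wait.
In a mixed equilibrium Rosa is indifferent between Down and Up; this condition fixes q.
  Rosa's payoff from Down: q·(-12) + (1−q)·11 = -23q + 11
  Rosa's payoff from Up: q·(-7) + (1−q)·(-11) = 4q - 11
  -23q + 11 = 4q - 11  ⇒  -27q = -22  ⇒  q = 22/27.

q = 22/27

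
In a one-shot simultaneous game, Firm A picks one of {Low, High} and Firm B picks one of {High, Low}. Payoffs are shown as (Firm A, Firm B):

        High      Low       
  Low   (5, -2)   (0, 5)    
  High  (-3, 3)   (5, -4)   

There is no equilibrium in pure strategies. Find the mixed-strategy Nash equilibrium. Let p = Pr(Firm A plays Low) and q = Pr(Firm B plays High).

In a mixed equilibrium Firm B is indifferent between High and Low; this condition fixes p.
  Firm B's payoff to High: p·(-2) + (1−p)·3 = -5p + 3
  Firm B's payoff to Low: p·5 + (1−p)·(-4) = 9p - 4
  -5p + 3 = 9p - 4  ⇒  -14p = -7  ⇒  p = 1/2.
Firm B's mix must leave Firm A indifferent between Low and High.
  Firm A's payoff to Low: q·5 + (1−q)·0 = 5q
  Firm A's payoff to High: q·(-3) + (1−q)·5 = -8q + 5
  5q = -8q + 5  ⇒  13q = 5  ⇒  q = 5/13.

p = 1/2, q = 5/13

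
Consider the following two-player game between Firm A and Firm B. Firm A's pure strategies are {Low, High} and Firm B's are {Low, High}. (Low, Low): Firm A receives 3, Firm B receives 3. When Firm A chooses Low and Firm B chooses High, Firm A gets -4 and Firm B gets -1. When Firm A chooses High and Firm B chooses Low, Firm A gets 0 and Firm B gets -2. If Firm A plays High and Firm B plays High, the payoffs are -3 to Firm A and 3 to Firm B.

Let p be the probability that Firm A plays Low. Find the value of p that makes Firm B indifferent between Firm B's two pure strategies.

p = 5/9

For Firm B to be willing to mix, Firm B must be indifferent between Low and High, which pins down Firm A's mix.
  Firm B's payoff to Low: p·3 + (1−p)·(-2) = 5p - 2
  Firm B's payoff to High: p·(-1) + (1−p)·3 = -4p + 3
  5p - 2 = -4p + 3  ⇒  9p = 5  ⇒  p = 5/9.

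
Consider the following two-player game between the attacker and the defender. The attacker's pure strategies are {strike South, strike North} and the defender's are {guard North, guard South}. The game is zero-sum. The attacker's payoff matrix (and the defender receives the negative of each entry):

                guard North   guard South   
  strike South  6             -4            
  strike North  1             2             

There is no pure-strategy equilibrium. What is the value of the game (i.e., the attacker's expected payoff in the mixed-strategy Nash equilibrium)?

v = 16/11

The attacker's indifference between strike South and strike North determines the defender's mixing probability q:
  the attacker's payoff from strike South: q·6 + (1−q)·(-4) = 10q - 4
  the attacker's payoff from strike North: q·1 + (1−q)·2 = -q + 2
  10q - 4 = -q + 2  ⇒  11q = 6  ⇒  q = 6/11.
The value is the attacker's expected payoff against this mix (using strike South): (6/11)·6 + (5/11)·(-4) = 16/11.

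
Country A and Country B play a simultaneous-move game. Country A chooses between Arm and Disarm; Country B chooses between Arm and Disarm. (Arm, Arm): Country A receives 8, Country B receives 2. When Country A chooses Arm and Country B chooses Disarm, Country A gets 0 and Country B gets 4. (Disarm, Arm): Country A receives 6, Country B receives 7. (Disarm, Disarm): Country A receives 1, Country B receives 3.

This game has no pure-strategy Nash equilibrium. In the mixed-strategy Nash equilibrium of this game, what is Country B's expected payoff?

Country B's indifference between Arm and Disarm determines Country A's mixing probability p:
  Country B's expected payoff from Arm: p·2 + (1−p)·7 = -5p + 7
  Country B's expected payoff from Disarm: p·4 + (1−p)·3 = p + 3
  -5p + 7 = p + 3  ⇒  -6p = -4  ⇒  p = 2/3.
At equilibrium Country B is indifferent across columns, so Country B's payoff equals the payoff from Arm: (2/3)·2 + (1/3)·7 = 11/3.

11/3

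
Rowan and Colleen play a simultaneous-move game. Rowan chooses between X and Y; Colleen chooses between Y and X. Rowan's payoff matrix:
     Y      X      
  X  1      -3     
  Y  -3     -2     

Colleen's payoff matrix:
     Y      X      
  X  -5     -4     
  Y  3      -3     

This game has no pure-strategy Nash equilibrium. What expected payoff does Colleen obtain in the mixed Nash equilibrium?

Rowan's mix must leave Colleen indifferent between Y and X.
  Colleen's expected payoff from Y: p·(-5) + (1−p)·3 = -8p + 3
  Colleen's expected payoff from X: p·(-4) + (1−p)·(-3) = -p - 3
  -8p + 3 = -p - 3  ⇒  -7p = -6  ⇒  p = 6/7.
At equilibrium Colleen is indifferent across columns, so Colleen's payoff equals the payoff from Y: (6/7)·(-5) + (1/7)·3 = -27/7.

-27/7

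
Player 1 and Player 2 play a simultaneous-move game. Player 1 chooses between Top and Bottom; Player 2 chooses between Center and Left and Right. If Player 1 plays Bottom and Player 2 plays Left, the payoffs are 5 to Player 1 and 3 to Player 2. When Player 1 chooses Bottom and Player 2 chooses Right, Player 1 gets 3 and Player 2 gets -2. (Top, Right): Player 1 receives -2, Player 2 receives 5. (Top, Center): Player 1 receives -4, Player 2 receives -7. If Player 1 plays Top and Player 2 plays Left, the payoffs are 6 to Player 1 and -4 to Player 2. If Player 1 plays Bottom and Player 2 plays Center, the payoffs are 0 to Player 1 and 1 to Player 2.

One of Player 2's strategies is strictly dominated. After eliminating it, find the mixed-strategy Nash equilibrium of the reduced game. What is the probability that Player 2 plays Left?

Player 2's strategy Center is strictly dominated by Left: -4 > -7 and 3 > 1. Eliminate Center.
Player 2's mix must leave Player 1 indifferent between Top and Bottom.
  Player 1's payoff to Top: q·6 + (1−q)·(-2) = 8q - 2
  Player 1's payoff to Bottom: q·5 + (1−q)·3 = 2q + 3
  8q - 2 = 2q + 3  ⇒  6q = 5  ⇒  q = 5/6.

q = 5/6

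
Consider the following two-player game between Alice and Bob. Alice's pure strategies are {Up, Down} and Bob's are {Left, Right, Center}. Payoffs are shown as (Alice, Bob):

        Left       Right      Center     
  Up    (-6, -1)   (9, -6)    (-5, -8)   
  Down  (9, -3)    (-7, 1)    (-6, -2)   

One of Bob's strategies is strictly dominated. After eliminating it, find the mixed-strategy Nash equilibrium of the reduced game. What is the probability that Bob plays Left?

q = 16/31

Bob's strategy Center is strictly dominated by Right: -6 > -8 and 1 > -2. Eliminate Center.
Alice's indifference between Up and Down determines Bob's mixing probability q:
  Alice's payoff to Up: q·(-6) + (1−q)·9 = -15q + 9
  Alice's payoff to Down: q·9 + (1−q)·(-7) = 16q - 7
  -15q + 9 = 16q - 7  ⇒  -31q = -16  ⇒  q = 16/31.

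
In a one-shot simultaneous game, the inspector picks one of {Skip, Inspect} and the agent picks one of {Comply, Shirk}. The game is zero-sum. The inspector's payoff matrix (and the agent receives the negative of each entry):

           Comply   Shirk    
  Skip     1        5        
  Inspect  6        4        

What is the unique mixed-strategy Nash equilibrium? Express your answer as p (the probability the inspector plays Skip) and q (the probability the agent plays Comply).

p = 1/3, q = 1/6

In a mixed equilibrium the agent is indifferent between Comply and Shirk; this condition fixes p.
  the agent's payoff to Comply: p·(-1) + (1−p)·(-6) = 5p - 6
  the agent's payoff to Shirk: p·(-5) + (1−p)·(-4) = -p - 4
  5p - 6 = -p - 4  ⇒  6p = 2  ⇒  p = 1/3.
The inspector's indifference between Skip and Inspect determines the agent's mixing probability q:
  the inspector's expected payoff from Skip: q·1 + (1−q)·5 = -4q + 5
  the inspector's expected payoff from Inspect: q·6 + (1−q)·4 = 2q + 4
  -4q + 5 = 2q + 4  ⇒  -6q = -1  ⇒  q = 1/6.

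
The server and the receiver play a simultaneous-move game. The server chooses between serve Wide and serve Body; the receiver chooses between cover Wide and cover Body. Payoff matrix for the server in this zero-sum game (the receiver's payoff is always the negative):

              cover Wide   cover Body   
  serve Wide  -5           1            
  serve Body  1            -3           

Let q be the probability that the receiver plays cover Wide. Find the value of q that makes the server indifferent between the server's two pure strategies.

q = 2/5

The server's indifference between serve Wide and serve Body determines the receiver's mixing probability q:
  the server's payoff from serve Wide: q·(-5) + (1−q)·1 = -6q + 1
  the server's payoff from serve Body: q·1 + (1−q)·(-3) = 4q - 3
  -6q + 1 = 4q - 3  ⇒  -10q = -4  ⇒  q = 2/5.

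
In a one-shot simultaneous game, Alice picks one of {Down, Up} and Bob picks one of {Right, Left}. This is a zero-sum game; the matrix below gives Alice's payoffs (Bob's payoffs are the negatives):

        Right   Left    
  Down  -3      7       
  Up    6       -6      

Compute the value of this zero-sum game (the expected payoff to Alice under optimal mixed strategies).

Alice's indifference between Down and Up determines Bob's mixing probability q:
  Alice's payoff from Down: q·(-3) + (1−q)·7 = -10q + 7
  Alice's payoff from Up: q·6 + (1−q)·(-6) = 12q - 6
  -10q + 7 = 12q - 6  ⇒  -22q = -13  ⇒  q = 13/22.
The value is Alice's expected payoff against this mix (using Down): (13/22)·(-3) + (9/22)·7 = 12/11.

v = 12/11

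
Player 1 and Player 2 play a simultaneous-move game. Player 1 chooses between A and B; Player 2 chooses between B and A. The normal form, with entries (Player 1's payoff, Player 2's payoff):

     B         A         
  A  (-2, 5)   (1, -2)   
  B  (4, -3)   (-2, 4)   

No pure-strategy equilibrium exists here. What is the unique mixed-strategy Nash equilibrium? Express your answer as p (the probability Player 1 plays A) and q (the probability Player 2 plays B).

Set Player 2's expected payoff from B equal to that from A:
  Player 2's expected payoff from B: p·5 + (1−p)·(-3) = 8p - 3
  Player 2's expected payoff from A: p·(-2) + (1−p)·4 = -6p + 4
  8p - 3 = -6p + 4  ⇒  14p = 7  ⇒  p = 1/2.
Player 1's indifference between A and B determines Player 2's mixing probability q:
  Player 1's payoff from A: q·(-2) + (1−q)·1 = -3q + 1
  Player 1's payoff from B: q·4 + (1−q)·(-2) = 6q - 2
  -3q + 1 = 6q - 2  ⇒  -9q = -3  ⇒  q = 1/3.

p = 1/2, q = 1/3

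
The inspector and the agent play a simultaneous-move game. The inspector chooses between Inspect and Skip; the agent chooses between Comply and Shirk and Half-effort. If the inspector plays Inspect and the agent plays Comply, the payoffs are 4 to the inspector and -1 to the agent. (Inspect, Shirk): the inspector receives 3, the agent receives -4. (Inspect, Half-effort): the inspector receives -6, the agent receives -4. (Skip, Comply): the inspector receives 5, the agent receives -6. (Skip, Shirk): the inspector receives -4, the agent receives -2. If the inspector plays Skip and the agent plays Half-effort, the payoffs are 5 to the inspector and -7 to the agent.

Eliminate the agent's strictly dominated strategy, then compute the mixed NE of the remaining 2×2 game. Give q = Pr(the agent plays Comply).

The agent's strategy Half-effort is strictly dominated by Comply: -1 > -4 and -6 > -7. Eliminate Half-effort.
In a mixed equilibrium the inspector is indifferent between Inspect and Skip; this condition fixes q.
  the inspector's payoff from Inspect: q·4 + (1−q)·3 = q + 3
  the inspector's payoff from Skip: q·5 + (1−q)·(-4) = 9q - 4
  q + 3 = 9q - 4  ⇒  -8q = -7  ⇒  q = 7/8.

q = 7/8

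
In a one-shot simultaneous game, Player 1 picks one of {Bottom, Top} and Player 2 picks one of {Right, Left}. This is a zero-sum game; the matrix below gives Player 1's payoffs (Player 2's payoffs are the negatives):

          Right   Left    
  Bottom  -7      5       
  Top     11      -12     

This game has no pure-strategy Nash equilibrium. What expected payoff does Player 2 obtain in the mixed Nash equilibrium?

Player 2's indifference between Right and Left determines Player 1's mixing probability p:
  Player 2's payoff from Right: p·7 + (1−p)·(-11) = 18p - 11
  Player 2's payoff from Left: p·(-5) + (1−p)·12 = -17p + 12
  18p - 11 = -17p + 12  ⇒  35p = 23  ⇒  p = 23/35.
At equilibrium Player 2 is indifferent across columns, so Player 2's payoff equals the payoff from Right: (23/35)·7 + (12/35)·(-11) = 29/35.

29/35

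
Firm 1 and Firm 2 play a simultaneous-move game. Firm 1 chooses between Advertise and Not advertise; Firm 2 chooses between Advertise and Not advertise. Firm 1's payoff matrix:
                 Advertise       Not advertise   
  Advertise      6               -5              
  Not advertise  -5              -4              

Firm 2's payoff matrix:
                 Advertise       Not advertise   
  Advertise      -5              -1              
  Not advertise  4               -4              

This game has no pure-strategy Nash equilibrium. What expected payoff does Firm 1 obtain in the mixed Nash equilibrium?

-49/12

Firm 2's mix must leave Firm 1 indifferent between Advertise and Not advertise.
  Firm 1's payoff to Advertise: q·6 + (1−q)·(-5) = 11q - 5
  Firm 1's payoff to Not advertise: q·(-5) + (1−q)·(-4) = -q - 4
  11q - 5 = -q - 4  ⇒  12q = 1  ⇒  q = 1/12.
At equilibrium Firm 1 is indifferent across rows, so Firm 1's payoff equals the payoff from Advertise: (1/12)·6 + (11/12)·(-5) = -49/12.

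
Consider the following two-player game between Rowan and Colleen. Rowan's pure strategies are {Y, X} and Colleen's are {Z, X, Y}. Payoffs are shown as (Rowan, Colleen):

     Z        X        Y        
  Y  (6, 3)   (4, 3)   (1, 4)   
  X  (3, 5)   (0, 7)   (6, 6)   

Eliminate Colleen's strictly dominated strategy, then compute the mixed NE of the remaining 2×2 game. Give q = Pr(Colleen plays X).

q = 5/9

Colleen's strategy Z is strictly dominated by Y: 4 > 3 and 6 > 5. Eliminate Z.
Colleen's mix must leave Rowan indifferent between Y and X.
  Rowan's payoff from Y: q·4 + (1−q)·1 = 3q + 1
  Rowan's payoff from X: q·0 + (1−q)·6 = -6q + 6
  3q + 1 = -6q + 6  ⇒  9q = 5  ⇒  q = 5/9.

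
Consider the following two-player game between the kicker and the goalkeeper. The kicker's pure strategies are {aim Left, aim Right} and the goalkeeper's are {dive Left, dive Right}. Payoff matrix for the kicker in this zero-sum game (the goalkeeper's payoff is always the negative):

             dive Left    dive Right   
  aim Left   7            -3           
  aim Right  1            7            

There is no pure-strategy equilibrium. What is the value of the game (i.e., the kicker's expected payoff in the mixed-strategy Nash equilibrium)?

v = 13/4

In a mixed equilibrium the kicker is indifferent between aim Left and aim Right; this condition fixes q.
  the kicker's expected payoff from aim Left: q·7 + (1−q)·(-3) = 10q - 3
  the kicker's expected payoff from aim Right: q·1 + (1−q)·7 = -6q + 7
  10q - 3 = -6q + 7  ⇒  16q = 10  ⇒  q = 5/8.
The value is the kicker's expected payoff against this mix (using aim Left): (5/8)·7 + (3/8)·(-3) = 13/4.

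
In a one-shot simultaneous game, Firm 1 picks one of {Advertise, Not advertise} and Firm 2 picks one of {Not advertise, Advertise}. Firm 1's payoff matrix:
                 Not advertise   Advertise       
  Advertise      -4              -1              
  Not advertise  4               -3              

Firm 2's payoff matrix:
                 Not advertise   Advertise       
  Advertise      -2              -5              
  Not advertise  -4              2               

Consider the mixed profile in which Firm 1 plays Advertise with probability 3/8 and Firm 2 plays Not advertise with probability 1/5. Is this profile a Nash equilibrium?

Given Firm 1's mix p = 3/8, Firm 2's payoff from Not advertise is -13/4 but from Advertise is -5/8. Firm 2 strictly prefers Advertise, so Firm 2 would not mix.
So the proposed profile is not a Nash equilibrium.

No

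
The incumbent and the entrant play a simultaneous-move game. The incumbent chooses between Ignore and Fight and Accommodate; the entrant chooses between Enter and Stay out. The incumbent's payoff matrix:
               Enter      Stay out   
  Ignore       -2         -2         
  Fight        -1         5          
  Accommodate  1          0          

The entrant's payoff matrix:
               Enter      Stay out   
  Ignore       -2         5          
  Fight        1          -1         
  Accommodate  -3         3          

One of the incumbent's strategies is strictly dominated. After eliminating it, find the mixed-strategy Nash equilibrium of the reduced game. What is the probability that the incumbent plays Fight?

The incumbent's strategy Ignore is strictly dominated by Accommodate: 1 > -2 and 0 > -2. Eliminate Ignore.
The incumbent's mix must leave the entrant indifferent between Enter and Stay out.
  the entrant's payoff to Enter: p·1 + (1−p)·(-3) = 4p - 3
  the entrant's payoff to Stay out: p·(-1) + (1−p)·3 = -4p + 3
  4p - 3 = -4p + 3  ⇒  8p = 6  ⇒  p = 3/4.

p = 3/4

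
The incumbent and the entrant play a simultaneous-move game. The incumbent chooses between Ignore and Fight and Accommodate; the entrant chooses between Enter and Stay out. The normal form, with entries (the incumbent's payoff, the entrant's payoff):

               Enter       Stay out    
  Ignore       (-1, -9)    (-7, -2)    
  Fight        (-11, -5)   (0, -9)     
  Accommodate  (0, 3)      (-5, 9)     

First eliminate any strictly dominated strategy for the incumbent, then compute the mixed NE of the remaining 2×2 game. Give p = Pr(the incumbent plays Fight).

The incumbent's strategy Ignore is strictly dominated by Accommodate: 0 > -1 and -5 > -7. Eliminate Ignore.
For the entrant to be willing to mix, the entrant must be indifferent between Enter and Stay out, which pins down the incumbent's mix.
  the entrant's payoff from Enter: p·(-5) + (1−p)·3 = -8p + 3
  the entrant's payoff from Stay out: p·(-9) + (1−p)·9 = -18p + 9
  -8p + 3 = -18p + 9  ⇒  10p = 6  ⇒  p = 3/5.

p = 3/5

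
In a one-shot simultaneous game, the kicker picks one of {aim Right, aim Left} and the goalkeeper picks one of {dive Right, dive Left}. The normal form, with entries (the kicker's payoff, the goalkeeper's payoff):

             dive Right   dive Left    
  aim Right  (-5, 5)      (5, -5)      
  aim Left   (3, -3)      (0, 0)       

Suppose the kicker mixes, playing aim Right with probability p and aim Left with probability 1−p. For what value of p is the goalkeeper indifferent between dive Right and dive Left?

p = 3/13

For the goalkeeper to be willing to mix, the goalkeeper must be indifferent between dive Right and dive Left, which pins down the kicker's mix.
  the goalkeeper's payoff to dive Right: p·5 + (1−p)·(-3) = 8p - 3
  the goalkeeper's payoff to dive Left: p·(-5) + (1−p)·0 = -5p
  8p - 3 = -5p  ⇒  13p = 3  ⇒  p = 3/13.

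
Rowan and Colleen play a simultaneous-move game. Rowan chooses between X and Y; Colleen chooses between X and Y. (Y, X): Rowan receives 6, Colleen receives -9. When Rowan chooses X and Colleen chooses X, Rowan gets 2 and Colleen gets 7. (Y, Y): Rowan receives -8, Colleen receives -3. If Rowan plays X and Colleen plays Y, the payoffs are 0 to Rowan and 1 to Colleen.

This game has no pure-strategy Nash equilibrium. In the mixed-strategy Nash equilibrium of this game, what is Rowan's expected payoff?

Rowan's indifference between X and Y determines Colleen's mixing probability q:
  Rowan's payoff to X: q·2 + (1−q)·0 = 2q
  Rowan's payoff to Y: q·6 + (1−q)·(-8) = 14q - 8
  2q = 14q - 8  ⇒  -12q = -8  ⇒  q = 2/3.
At equilibrium Rowan is indifferent across rows, so Rowan's payoff equals the payoff from X: (2/3)·2 + (1/3)·0 = 4/3.

4/3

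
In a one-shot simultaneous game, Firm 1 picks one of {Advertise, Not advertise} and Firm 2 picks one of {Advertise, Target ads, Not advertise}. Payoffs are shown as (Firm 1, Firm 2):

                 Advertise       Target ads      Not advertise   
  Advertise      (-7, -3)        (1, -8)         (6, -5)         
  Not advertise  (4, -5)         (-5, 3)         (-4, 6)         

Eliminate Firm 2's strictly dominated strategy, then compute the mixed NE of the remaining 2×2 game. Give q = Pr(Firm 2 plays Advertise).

q = 10/21

Firm 2's strategy Target ads is strictly dominated by Not advertise: -5 > -8 and 6 > 3. Eliminate Target ads.
Firm 2's mix must leave Firm 1 indifferent between Advertise and Not advertise.
  Firm 1's payoff from Advertise: q·(-7) + (1−q)·6 = -13q + 6
  Firm 1's payoff from Not advertise: q·4 + (1−q)·(-4) = 8q - 4
  -13q + 6 = 8q - 4  ⇒  -21q = -10  ⇒  q = 10/21.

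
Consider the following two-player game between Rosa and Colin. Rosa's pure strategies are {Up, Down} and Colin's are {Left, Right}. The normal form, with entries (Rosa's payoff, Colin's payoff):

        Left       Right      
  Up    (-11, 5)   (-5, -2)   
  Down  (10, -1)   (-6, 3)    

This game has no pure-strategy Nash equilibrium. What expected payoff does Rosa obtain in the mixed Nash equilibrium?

For Rosa to be willing to mix, Rosa must be indifferent between Up and Down, which pins down Colin's mix.
  Rosa's payoff to Up: q·(-11) + (1−q)·(-5) = -6q - 5
  Rosa's payoff to Down: q·10 + (1−q)·(-6) = 16q - 6
  -6q - 5 = 16q - 6  ⇒  -22q = -1  ⇒  q = 1/22.
At equilibrium Rosa is indifferent across rows, so Rosa's payoff equals the payoff from Up: (1/22)·(-11) + (21/22)·(-5) = -58/11.

-58/11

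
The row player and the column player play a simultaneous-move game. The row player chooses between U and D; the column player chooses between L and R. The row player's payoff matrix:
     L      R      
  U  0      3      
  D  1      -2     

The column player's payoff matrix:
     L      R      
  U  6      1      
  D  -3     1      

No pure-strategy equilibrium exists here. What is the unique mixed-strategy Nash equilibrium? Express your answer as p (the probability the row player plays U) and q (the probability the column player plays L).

p = 4/9, q = 5/6

For the column player to be willing to mix, the column player must be indifferent between L and R, which pins down the row player's mix.
  the column player's payoff from L: p·6 + (1−p)·(-3) = 9p - 3
  the column player's payoff from R: p·1 + (1−p)·1 = 1
  9p - 3 = 1  ⇒  9p = 4  ⇒  p = 4/9.
The column player's mix must leave the row player indifferent between U and D.
  the row player's payoff from U: q·0 + (1−q)·3 = -3q + 3
  the row player's payoff from D: q·1 + (1−q)·(-2) = 3q - 2
  -3q + 3 = 3q - 2  ⇒  -6q = -5  ⇒  q = 5/6.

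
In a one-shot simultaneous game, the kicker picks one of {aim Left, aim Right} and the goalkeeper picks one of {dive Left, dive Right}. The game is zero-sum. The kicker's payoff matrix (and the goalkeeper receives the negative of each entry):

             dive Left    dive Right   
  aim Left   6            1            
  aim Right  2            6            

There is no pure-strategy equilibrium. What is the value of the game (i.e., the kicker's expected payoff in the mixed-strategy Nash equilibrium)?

v = 34/9

Set the kicker's expected payoff from aim Left equal to that from aim Right:
  the kicker's payoff to aim Left: q·6 + (1−q)·1 = 5q + 1
  the kicker's payoff to aim Right: q·2 + (1−q)·6 = -4q + 6
  5q + 1 = -4q + 6  ⇒  9q = 5  ⇒  q = 5/9.
The value is the kicker's expected payoff against this mix (using aim Left): (5/9)·6 + (4/9)·1 = 34/9.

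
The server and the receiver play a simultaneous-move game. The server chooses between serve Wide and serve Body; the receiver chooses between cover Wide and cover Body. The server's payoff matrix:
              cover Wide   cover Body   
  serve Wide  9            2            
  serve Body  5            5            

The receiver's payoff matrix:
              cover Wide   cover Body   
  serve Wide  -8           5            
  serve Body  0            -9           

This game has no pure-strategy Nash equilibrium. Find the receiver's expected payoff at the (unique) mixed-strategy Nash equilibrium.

-36/11

For the receiver to be willing to mix, the receiver must be indifferent between cover Wide and cover Body, which pins down the server's mix.
  the receiver's payoff from cover Wide: p·(-8) + (1−p)·0 = -8p
  the receiver's payoff from cover Body: p·5 + (1−p)·(-9) = 14p - 9
  -8p = 14p - 9  ⇒  -22p = -9  ⇒  p = 9/22.
At equilibrium the receiver is indifferent across columns, so the receiver's payoff equals the payoff from cover Wide: (9/22)·(-8) + (13/22)·0 = -36/11.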